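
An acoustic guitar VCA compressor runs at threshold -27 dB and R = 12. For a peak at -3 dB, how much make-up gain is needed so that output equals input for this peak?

The peak compresses to -27 + 24/12 = -25 dB.
To reach -3 dB requires -3 − (-25) = 22 dB of make-up.

22 dB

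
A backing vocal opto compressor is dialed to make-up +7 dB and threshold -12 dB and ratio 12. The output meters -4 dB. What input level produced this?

Stripping the +7 dB make-up gives -11 dB at the gain stage.
The compressed level sits -11 − (-12) = 1 dB over threshold.
Input overshoot = R × output overshoot = 12 dB → input = -12 + 12 = 0 dB.

0 dB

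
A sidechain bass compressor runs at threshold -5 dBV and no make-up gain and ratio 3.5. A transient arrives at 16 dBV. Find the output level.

1 dBV

Overshoot: 16 − (-5) = 21 dB.
The 21 dB excess becomes 6 dB after 3.5:1 reduction.
Output = -5 + 6 = 1 dBV.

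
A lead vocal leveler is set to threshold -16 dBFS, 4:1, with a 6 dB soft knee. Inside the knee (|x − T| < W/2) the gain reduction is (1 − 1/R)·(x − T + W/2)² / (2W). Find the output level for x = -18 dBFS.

-18.0625 dBFS

x − T + W/2 = -18 − (-16) + 3 = 1.
GR = (1 − 1/4) × 1² / 12 = 0.75 × 1 / 12 = 0.0625 dB.
Output = -18 − 0.0625 = -18.0625 dBFS.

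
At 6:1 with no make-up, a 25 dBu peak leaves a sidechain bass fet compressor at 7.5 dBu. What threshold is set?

Gain reduction = 25 − 7.5 = 17.5 dB; output overshoot = GR / (R − 1) = 17.5 / 5 = 3.5 dB.
Threshold = output − output overshoot = 7.5 − 3.5 = 4 dBu.

4 dBu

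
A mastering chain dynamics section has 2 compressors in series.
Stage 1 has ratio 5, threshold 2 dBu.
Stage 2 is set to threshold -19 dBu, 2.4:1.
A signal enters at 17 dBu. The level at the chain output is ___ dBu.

-9 dBu

Stage 1: overshoot 15 dB → 15/5 = 3 dB → 5 dBu.
Stage 2: 24 dB above -19 dBu, reduced 2.4:1 to 10 dB above → -9 dBu.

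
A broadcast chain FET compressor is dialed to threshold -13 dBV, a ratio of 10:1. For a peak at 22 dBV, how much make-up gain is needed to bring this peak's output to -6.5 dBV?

3 dB

Without make-up, output = threshold + overshoot/10 = -13 + 3.5 = -9.5 dBV.
Gap to target: 3 dB.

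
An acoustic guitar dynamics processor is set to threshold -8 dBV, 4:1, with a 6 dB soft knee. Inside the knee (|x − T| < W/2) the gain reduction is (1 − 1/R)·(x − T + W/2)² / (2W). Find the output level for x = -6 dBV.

-7.5625 dBV

x − T + W/2 = -6 − (-8) + 3 = 5.
GR = (1 − 1/4) × 5² / 12 = 0.75 × 25 / 12 = 1.5625 dB.
Output = -6 − 1.5625 = -7.5625 dBV.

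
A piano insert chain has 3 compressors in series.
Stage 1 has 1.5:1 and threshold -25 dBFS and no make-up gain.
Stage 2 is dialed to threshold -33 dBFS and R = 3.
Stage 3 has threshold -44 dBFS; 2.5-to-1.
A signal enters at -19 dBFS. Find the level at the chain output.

Stage 1: 6 dB above -25 dBFS, reduced 1.5:1 to 4 dB above → -21 dBFS.
Stage 2: 12 dB above -33 dBFS, reduced 3:1 to 4 dB above → -29 dBFS.
Stage 3: 15 dB above -44 dBFS, reduced 2.5:1 to 6 dB above → -38 dBFS.

-38 dBFS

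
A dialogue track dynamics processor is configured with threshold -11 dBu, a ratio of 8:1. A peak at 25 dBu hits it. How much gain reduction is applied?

Overshoot = 25 − (-11) = 36 dB.
A 8:1 ratio leaves 4.5 dB of that excess.
GR = overshoot in − overshoot out = 36 − 4.5 = 31.5 dB.

31.5 dB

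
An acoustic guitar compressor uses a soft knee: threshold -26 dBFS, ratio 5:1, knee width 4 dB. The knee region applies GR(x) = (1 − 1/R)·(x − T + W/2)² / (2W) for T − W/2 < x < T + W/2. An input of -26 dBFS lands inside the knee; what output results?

x − T + W/2 = -26 − (-26) + 2 = 2.
GR = (1 − 1/5) × 2² / 8 = 0.8 × 4 / 8 = 0.4 dB.
Output = -26 − 0.4 = -26.4 dBFS.

-26.4 dBFS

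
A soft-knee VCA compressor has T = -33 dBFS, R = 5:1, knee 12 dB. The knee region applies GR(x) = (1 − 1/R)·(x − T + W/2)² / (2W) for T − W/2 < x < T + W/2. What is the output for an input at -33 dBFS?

-34.2 dBFS

x − T + W/2 = -33 − (-33) + 6 = 6.
GR = (1 − 1/5) × 6² / 24 = 0.8 × 36 / 24 = 1.2 dB.
Output = -33 − 1.2 = -34.2 dBFS.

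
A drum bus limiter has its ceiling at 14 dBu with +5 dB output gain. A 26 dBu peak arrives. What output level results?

19 dBu

At ∞:1, everything above 14 dBu is held at the ceiling.
Output gain then adds 5 dB: 14 + 5 = 19 dBu.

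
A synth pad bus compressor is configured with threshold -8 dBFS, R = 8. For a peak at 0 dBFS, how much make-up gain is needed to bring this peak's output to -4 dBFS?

Without make-up, output = threshold + overshoot/8 = -8 + 1 = -7 dBFS.
Gap to target: 3 dB.

3 dB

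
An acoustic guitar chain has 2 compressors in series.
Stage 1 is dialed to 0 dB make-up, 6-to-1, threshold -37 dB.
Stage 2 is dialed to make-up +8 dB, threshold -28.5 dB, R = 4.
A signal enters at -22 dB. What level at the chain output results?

-26.5 dB

Stage 1: -22 dB is 15 dB over -37 dB; at 6:1 that becomes 2.5 dB over, giving -34.5 dB.
Stage 2: -34.5 dB is at or below the -28.5 dB threshold — no compression; make-up brings it to -26.5 dB.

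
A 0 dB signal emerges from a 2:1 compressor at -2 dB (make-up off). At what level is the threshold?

-4 dB

Input is 4 dB above T (since output overshoot × R = input overshoot: (-2 − T)·2 = 0 − T gives T = -4 dB).
Check: -4 + (0 − (-4))/2 = -4 + 2 = -2 dB. ✓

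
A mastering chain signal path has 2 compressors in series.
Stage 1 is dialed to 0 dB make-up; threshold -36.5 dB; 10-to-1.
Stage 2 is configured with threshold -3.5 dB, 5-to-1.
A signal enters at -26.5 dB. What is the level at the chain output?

Stage 1: 10 dB above -36.5 dB, reduced 10:1 to 1 dB above → -35.5 dB.
Stage 2: -35.5 dB is at or below the -3.5 dB threshold — no compression; output -35.5 dB.

-35.5 dB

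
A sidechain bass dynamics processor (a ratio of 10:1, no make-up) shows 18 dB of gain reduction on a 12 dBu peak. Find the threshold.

-8 dBu

Input is 20 dB above T (since output overshoot × R = input overshoot: (-6 − T)·10 = 12 − T gives T = -8 dBu).
Check: -8 + (12 − (-8))/10 = -8 + 2 = -6 dBu. ✓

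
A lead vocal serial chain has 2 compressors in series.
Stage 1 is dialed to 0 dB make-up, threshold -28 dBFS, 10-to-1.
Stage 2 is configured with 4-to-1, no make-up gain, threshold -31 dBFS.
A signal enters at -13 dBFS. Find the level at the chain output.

-29.875 dBFS

Stage 1: overshoot 15 dB → 15/10 = 1.5 dB → -26.5 dBFS.
Stage 2: overshoot 4.5 dB → 4.5/4 = 1.125 dB → -29.875 dBFS.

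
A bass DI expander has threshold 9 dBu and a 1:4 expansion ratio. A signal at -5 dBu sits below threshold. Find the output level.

-47 dBu

Below threshold, a 1:4 expander applies gain = (4−1)×(T − x) of attenuation.
(4−1) × 14 = 42 dB, so output = -5 − 42 = -47 dBu.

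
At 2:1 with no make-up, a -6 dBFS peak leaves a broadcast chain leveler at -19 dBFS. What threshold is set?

Gain reduction = -6 − (-19) = 13 dB; output overshoot = GR / (R − 1) = 13 / 1 = 13 dB.
Threshold = output − output overshoot = -19 − 13 = -32 dBFS.

-32 dBFS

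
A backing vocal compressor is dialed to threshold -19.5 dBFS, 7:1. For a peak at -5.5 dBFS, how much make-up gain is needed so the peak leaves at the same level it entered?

12 dB

Overshoot 14 dB → 14/7 = 2 dB after compression, so the compressed level is -19.5 + 2 = -17.5 dBFS.
Make-up = target − compressed = -5.5 − (-17.5) = 12 dB.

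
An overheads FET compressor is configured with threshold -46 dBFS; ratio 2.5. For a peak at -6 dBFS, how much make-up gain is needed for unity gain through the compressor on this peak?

24 dB

Overshoot 40 dB → 40/2.5 = 16 dB after compression, so the compressed level is -46 + 16 = -30 dBFS.
Make-up = target − compressed = -6 − (-30) = 24 dB.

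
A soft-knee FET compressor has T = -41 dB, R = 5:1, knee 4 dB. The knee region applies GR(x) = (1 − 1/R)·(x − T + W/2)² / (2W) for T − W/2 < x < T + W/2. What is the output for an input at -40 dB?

-40.9 dB

x − T + W/2 = -40 − (-41) + 2 = 3.
GR = (1 − 1/5) × 3² / 8 = 0.8 × 9 / 8 = 0.9 dB.
Output = -40 − 0.9 = -40.9 dB.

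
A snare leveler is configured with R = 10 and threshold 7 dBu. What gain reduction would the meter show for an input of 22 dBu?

Overshoot = 22 − 7 = 15 dB.
At 10:1, output sits 15/10 = 1.5 dB above threshold.
Gain reduction = 15 − 1.5 = 13.5 dB.

13.5 dB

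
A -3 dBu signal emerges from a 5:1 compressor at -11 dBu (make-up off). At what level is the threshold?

-13 dBu

Input is 10 dB above T (since output overshoot × R = input overshoot: (-11 − T)·5 = -3 − T gives T = -13 dBu).
Check: -13 + (-3 − (-13))/5 = -13 + 2 = -11 dBu. ✓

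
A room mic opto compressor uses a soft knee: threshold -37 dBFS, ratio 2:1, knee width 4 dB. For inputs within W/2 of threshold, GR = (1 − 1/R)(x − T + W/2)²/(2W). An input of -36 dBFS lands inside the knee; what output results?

-36.5625 dBFS

x − T + W/2 = -36 − (-37) + 2 = 3.
GR = (1 − 1/2) × 3² / 8 = 0.5 × 9 / 8 = 0.5625 dB.
Output = -36 − 0.5625 = -36.5625 dBFS.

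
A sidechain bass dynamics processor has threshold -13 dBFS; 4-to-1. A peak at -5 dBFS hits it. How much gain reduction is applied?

6 dB

The signal is 8 dB above threshold.
After 4:1 compression the overshoot becomes 8/4 = 2 dB.
GR = overshoot in − overshoot out = 8 − 2 = 6 dB.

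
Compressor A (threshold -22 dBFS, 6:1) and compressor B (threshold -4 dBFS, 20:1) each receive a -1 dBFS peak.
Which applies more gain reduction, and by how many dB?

A, by 14.65 dB

A: GR = 21 − 21/6 = 17.5 dB.
B: GR = 3 − 3/20 = 2.85 dB.
A applies 14.65 dB more gain reduction.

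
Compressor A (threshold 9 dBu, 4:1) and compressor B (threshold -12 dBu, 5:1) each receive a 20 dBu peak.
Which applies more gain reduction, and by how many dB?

B, by 17.35 dB

A: overshoot 11 dB → output overshoot 2.75 dB → GR 8.25 dB.
B: overshoot 32 dB → output overshoot 6.4 dB → GR 25.6 dB.
Difference: 17.35 dB in favour of B.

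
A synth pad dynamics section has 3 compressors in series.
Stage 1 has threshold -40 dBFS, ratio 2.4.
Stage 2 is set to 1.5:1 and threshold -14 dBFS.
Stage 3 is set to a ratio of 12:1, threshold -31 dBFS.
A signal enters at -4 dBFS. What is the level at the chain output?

-30.5 dBFS

Stage 1: overshoot 36 dB → 36/2.4 = 15 dB → -25 dBFS.
Stage 2: -25 dBFS ≤ -14 dBFS, so stage 2 doesn't engage; output -25 dBFS.
Stage 3: 6 dB above -31 dBFS, reduced 12:1 to 0.5 dB above → -30.5 dBFS.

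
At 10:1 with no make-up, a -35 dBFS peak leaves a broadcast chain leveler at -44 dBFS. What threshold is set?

-45 dBFS

Gain reduction = -35 − (-44) = 9 dB; output overshoot = GR / (R − 1) = 9 / 9 = 1 dB.
Threshold = output − output overshoot = -44 − 1 = -45 dBFS.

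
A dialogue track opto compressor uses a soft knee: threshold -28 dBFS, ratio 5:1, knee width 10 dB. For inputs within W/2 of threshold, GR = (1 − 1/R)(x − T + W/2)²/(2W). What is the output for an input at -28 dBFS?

-29 dBFS

x − T + W/2 = -28 − (-28) + 5 = 5.
GR = (1 − 1/5) × 5² / 20 = 0.8 × 25 / 20 = 1 dB.
Output = -28 − 1 = -29 dBFS.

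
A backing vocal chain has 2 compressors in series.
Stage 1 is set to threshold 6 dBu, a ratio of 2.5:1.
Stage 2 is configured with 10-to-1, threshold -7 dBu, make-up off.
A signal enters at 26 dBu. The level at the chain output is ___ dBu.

Stage 1: 20 dB above 6 dBu, reduced 2.5:1 to 8 dB above → 14 dBu.
Stage 2: 21 dB above -7 dBu, reduced 10:1 to 2.1 dB above → -4.9 dBu.

-4.9 dBu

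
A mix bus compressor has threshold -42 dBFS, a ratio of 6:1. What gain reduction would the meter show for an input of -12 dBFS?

25 dB

Overshoot = -12 − (-42) = 30 dB.
A 6:1 ratio leaves 5 dB of that excess.
GR = overshoot in − overshoot out = 30 − 5 = 25 dB.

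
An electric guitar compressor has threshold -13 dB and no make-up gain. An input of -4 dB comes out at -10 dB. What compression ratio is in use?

Input overshoot = -4 − (-13) = 9 dB; output overshoot = -10 − (-13) = 3 dB.
Ratio = 9 / 3 = 3.

3:1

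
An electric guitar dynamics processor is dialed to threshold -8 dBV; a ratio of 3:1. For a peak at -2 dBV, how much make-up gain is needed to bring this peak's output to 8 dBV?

14 dB

Overshoot 6 dB → 6/3 = 2 dB after compression, so the compressed level is -8 + 2 = -6 dBV.
Make-up = target − compressed = 8 − (-6) = 14 dB.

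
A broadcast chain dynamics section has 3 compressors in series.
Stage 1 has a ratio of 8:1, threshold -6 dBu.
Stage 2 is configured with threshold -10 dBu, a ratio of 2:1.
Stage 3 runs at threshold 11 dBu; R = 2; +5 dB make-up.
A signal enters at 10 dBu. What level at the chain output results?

Stage 1: 16 dB above -6 dBu, reduced 8:1 to 2 dB above → -4 dBu.
Stage 2: -4 dBu is 6 dB over -10 dBu; at 2:1 that becomes 3 dB over, giving -7 dBu.
Stage 3: below threshold (-7 ≤ 11); passes unchanged; make-up brings it to -2 dBu.

-2 dBu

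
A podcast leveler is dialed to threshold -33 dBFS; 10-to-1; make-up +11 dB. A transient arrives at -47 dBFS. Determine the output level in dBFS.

-36 dBFS

-47 dBFS is 14 dB below the -33 dBFS threshold, so no gain reduction is applied.
Make-up gain adds 11 dB: -47 + 11 = -36 dBFS.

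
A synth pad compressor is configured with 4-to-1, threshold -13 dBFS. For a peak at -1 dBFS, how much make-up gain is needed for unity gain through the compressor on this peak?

Overshoot 12 dB → 12/4 = 3 dB after compression, so the compressed level is -13 + 3 = -10 dBFS.
Make-up = target − compressed = -1 − (-10) = 9 dB.

9 dB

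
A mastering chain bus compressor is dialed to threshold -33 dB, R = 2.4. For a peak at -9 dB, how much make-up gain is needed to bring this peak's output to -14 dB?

The peak compresses to -33 + 24/2.4 = -23 dB.
To reach -14 dB requires -14 − (-23) = 9 dB of make-up.

9 dB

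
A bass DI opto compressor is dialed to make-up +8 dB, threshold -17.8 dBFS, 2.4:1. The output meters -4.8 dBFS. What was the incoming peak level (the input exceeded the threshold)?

-5.8 dBFS

Before make-up, the level was -4.8 − 8 = -12.8 dBFS.
The compressed level sits -12.8 − (-17.8) = 5 dB over threshold.
Before 2.4:1 compression the overshoot was 5 × 2.4 = 12 dB, so input = -17.8 + 12 = -5.8 dBFS.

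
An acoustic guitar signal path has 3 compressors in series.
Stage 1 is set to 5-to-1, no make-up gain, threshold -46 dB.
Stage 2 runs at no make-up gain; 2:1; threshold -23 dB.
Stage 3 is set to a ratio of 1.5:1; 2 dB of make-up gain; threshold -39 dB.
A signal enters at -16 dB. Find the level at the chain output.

-38 dB

Stage 1: overshoot 30 dB → 30/5 = 6 dB → -40 dB.
Stage 2: -40 dB is at or below the -23 dB threshold — no compression; output -40 dB.
Stage 3: below threshold (-40 ≤ -39); passes unchanged; make-up brings it to -38 dB.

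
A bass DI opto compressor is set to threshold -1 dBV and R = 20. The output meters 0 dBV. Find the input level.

19 dBV

That's 1 dB above the -1 dBV threshold.
Undo the ratio: input overshoot = 1 × 20 = 20 dB, giving input = 19 dBV.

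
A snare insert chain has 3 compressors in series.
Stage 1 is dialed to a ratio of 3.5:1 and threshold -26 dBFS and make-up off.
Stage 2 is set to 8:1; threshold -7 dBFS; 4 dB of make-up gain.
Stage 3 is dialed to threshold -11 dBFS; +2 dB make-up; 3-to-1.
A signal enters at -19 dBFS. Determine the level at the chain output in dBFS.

-18 dBFS

Stage 1: overshoot 7 dB → 7/3.5 = 2 dB → -24 dBFS.
Stage 2: below threshold (-24 ≤ -7); passes unchanged; make-up brings it to -20 dBFS.
Stage 3: -20 dBFS is at or below the -11 dBFS threshold — no compression; make-up brings it to -18 dBFS.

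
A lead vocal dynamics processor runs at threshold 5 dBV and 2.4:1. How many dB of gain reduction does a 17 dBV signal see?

17 dBV exceeds the threshold by 12 dB.
After 2.4:1 compression the overshoot becomes 12/2.4 = 5 dB.
So the signal is attenuated by 12 − 5 = 7 dB.

7 dB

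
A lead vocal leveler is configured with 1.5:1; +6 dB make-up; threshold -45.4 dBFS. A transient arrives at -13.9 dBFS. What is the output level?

-13.9 dBFS sits 31.5 dB over threshold.
The 31.5 dB excess becomes 21 dB after 1.5:1 reduction.
So the level is -45.4 + 21 = -24.4 dBFS; make-up adds 6 dB, giving -18.4 dBFS.

-18.4 dBFS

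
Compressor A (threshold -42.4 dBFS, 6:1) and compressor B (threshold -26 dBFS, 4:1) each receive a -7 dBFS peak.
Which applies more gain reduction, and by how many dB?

A, by 15.25 dB

A: GR = 35.4 − 35.4/6 = 29.5 dB.
B: GR = 19 − 19/4 = 14.25 dB.
A applies 15.25 dB more gain reduction.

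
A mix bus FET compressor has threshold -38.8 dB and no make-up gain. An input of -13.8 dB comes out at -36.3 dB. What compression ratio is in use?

Input overshoot = -13.8 − (-38.8) = 25 dB; output overshoot = -36.3 − (-38.8) = 2.5 dB.
Ratio = 25 / 2.5 = 10.

10:1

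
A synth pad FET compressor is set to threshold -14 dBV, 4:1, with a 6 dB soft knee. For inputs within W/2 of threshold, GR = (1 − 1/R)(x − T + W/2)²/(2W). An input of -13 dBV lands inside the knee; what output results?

x − T + W/2 = -13 − (-14) + 3 = 4.
GR = (1 − 1/4) × 4² / 12 = 0.75 × 16 / 12 = 1 dB.
Output = -13 − 1 = -14 dBV.

-14 dBV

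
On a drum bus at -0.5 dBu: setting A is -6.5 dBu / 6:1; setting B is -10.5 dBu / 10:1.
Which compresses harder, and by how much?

A: GR = 6 − 6/6 = 5 dB.
B: GR = 10 − 10/10 = 9 dB.
B reduces 4 dB more.

B, by 4 dB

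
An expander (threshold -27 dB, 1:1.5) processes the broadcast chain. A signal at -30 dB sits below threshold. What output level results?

-31.5 dB

The input is 3 dB below the -27 dB threshold.
A 1:1.5 expander multiplies undershoot by 1.5: 3 × 1.5 = 4.5 dB below threshold.
Output = -27 − 4.5 = -31.5 dB.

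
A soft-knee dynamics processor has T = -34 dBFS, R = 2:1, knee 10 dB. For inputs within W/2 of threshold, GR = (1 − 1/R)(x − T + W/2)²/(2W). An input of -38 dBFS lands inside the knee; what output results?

x − T + W/2 = -38 − (-34) + 5 = 1.
GR = (1 − 1/2) × 1² / 20 = 0.5 × 1 / 20 = 0.025 dB.
Output = -38 − 0.025 = -38.025 dBFS.

-38.025 dBFS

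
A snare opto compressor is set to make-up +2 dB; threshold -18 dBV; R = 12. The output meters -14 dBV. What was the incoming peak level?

6 dBV

Remove make-up: -14 − 2 = -16 dBV.
That's 2 dB above the -18 dBV threshold.
Undo the ratio: input overshoot = 2 × 12 = 24 dB, giving input = 6 dBV.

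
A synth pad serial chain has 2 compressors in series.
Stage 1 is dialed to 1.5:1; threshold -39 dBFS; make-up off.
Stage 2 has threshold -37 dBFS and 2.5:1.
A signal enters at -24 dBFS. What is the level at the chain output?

Stage 1: overshoot 15 dB → 15/1.5 = 10 dB → -29 dBFS.
Stage 2: overshoot 8 dB → 8/2.5 = 3.2 dB → -33.8 dBFS.

-33.8 dBFS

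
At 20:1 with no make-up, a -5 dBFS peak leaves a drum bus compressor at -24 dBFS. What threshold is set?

-25 dBFS

Input is 20 dB above T (since output overshoot × R = input overshoot: (-24 − T)·20 = -5 − T gives T = -25 dBFS).
Check: -25 + (-5 − (-25))/20 = -25 + 1 = -24 dBFS. ✓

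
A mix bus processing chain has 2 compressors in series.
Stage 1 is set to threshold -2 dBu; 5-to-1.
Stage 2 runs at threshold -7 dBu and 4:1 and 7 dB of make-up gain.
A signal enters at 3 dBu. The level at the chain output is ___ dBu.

Stage 1: 5 dB above -2 dBu, reduced 5:1 to 1 dB above → -1 dBu.
Stage 2: -1 dBu is 6 dB over -7 dBu; at 4:1 that becomes 1.5 dB over, giving -5.5 dBu; +7 dB make-up → 1.5 dBu.

1.5 dBu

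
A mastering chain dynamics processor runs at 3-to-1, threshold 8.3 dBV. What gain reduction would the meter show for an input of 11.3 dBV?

2 dB

11.3 dBV exceeds the threshold by 3 dB.
At 3:1, output sits 3/3 = 1 dB above threshold.
GR = overshoot in − overshoot out = 3 − 1 = 2 dB.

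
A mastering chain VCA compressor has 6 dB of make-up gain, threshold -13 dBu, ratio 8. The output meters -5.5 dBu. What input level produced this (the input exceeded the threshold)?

-1 dBu

Remove make-up: -5.5 − 6 = -11.5 dBu.
The compressed level sits -11.5 − (-13) = 1.5 dB over threshold.
Undo the ratio: input overshoot = 1.5 × 8 = 12 dB, giving input = -1 dBu.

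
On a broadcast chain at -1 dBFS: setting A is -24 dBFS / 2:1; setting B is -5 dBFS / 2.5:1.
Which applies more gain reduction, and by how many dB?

A, by 9.1 dB

A: 23 dB over, compressed to 11.5 dB over, so 11.5 dB of GR.
B: 4 dB over, compressed to 1.6 dB over, so 2.4 dB of GR.
Difference: 9.1 dB in favour of A.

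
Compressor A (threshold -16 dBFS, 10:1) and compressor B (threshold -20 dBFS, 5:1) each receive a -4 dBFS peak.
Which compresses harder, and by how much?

A: GR = 12 − 12/10 = 10.8 dB.
B: GR = 16 − 16/5 = 12.8 dB.
Difference: 2 dB in favour of B.

B, by 2 dB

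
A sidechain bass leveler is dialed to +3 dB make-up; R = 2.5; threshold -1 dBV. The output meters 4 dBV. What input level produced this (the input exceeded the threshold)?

Stripping the +3 dB make-up gives 1 dBV at the gain stage.
Post-compression overshoot = 1 − (-1) = 2 dB.
Undo the ratio: input overshoot = 2 × 2.5 = 5 dB, giving input = 4 dBV.

4 dBV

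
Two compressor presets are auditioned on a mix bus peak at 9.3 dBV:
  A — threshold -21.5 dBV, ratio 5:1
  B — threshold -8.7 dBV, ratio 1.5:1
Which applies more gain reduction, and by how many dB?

A, by 18.64 dB

A: 30.8 dB over, compressed to 6.16 dB over, so 24.64 dB of GR.
B: 18 dB over, compressed to 12 dB over, so 6 dB of GR.
A reduces 18.64 dB more.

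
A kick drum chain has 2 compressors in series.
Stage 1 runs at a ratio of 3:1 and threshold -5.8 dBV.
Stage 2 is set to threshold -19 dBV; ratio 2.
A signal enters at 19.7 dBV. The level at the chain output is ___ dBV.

-8.15 dBV

Stage 1: overshoot 25.5 dB → 25.5/3 = 8.5 dB → 2.7 dBV.
Stage 2: 21.7 dB above -19 dBV, reduced 2:1 to 10.85 dB above → -8.15 dBV.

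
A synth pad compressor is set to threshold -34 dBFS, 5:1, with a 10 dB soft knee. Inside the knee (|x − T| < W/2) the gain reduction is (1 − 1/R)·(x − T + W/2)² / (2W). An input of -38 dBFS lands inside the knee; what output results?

x − T + W/2 = -38 − (-34) + 5 = 1.
GR = (1 − 1/5) × 1² / 20 = 0.8 × 1 / 20 = 0.04 dB.
Output = -38 − 0.04 = -38.04 dBFS.

-38.04 dBFS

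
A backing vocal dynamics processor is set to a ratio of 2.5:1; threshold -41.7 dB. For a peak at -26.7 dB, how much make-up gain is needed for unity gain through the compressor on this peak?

9 dB

Overshoot 15 dB → 15/2.5 = 6 dB after compression, so the compressed level is -41.7 + 6 = -35.7 dB.
Make-up = target − compressed = -26.7 − (-35.7) = 9 dB.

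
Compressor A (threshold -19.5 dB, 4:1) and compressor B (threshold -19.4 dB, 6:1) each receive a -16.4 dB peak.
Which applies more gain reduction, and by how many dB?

A: GR = 3.1 − 3.1/4 = 2.325 dB.
B: GR = 3 − 3/6 = 2.5 dB.
Difference: 0.175 dB in favour of B.

B, by 0.175 dB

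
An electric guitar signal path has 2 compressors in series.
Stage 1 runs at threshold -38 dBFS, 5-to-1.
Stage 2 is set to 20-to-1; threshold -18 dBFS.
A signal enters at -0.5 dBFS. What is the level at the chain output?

Stage 1: overshoot 37.5 dB → 37.5/5 = 7.5 dB → -30.5 dBFS.
Stage 2: below threshold (-30.5 ≤ -18); passes unchanged; output -30.5 dBFS.

-30.5 dBFS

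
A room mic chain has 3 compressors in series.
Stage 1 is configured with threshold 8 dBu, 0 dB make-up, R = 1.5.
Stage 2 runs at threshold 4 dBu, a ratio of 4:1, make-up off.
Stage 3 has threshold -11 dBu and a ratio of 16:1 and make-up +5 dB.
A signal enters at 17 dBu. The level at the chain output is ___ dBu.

-4.90625 dBu

Stage 1: overshoot 9 dB → 9/1.5 = 6 dB → 14 dBu.
Stage 2: overshoot 10 dB → 10/4 = 2.5 dB → 6.5 dBu.
Stage 3: 6.5 dBu is 17.5 dB over -11 dBu; at 16:1 that becomes 1.09375 dB over, giving -9.90625 dBu; +5 dB make-up → -4.90625 dBu.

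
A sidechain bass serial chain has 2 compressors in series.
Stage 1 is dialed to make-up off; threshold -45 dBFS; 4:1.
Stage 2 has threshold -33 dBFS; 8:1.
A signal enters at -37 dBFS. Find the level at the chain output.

-43 dBFS

Stage 1: 8 dB above -45 dBFS, reduced 4:1 to 2 dB above → -43 dBFS.
Stage 2: -43 dBFS is at or below the -33 dBFS threshold — no compression; output -43 dBFS.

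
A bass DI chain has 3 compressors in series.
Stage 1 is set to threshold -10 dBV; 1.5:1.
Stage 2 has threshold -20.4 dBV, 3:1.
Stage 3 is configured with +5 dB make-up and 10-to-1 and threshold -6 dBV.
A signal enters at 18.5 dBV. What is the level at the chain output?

-5.6 dBV

Stage 1: 18.5 dBV is 28.5 dB over -10 dBV; at 1.5:1 that becomes 19 dB over, giving 9 dBV.
Stage 2: 29.4 dB above -20.4 dBV, reduced 3:1 to 9.8 dB above → -10.6 dBV.
Stage 3: below threshold (-10.6 ≤ -6); passes unchanged; make-up brings it to -5.6 dBV.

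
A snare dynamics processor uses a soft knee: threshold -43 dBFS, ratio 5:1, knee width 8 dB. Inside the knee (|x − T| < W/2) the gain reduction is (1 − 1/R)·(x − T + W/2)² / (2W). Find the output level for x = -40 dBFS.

x − T + W/2 = -40 − (-43) + 4 = 7.
GR = (1 − 1/5) × 7² / 16 = 0.8 × 49 / 16 = 2.45 dB.
Output = -40 − 2.45 = -42.45 dBFS.

-42.45 dBFS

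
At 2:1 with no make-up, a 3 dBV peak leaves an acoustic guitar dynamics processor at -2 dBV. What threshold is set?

Gain reduction = 3 − (-2) = 5 dB; output overshoot = GR / (R − 1) = 5 / 1 = 5 dB.
Threshold = output − output overshoot = -2 − 5 = -7 dBV.

-7 dBV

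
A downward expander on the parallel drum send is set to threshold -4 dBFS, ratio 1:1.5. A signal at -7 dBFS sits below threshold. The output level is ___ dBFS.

-8.5 dBFS

Undershoot = (-4) − (-7) = 3 dB.
At 1:1.5, that expands to 4.5 dB under threshold.
Output = -4 − 4.5 = -8.5 dBFS.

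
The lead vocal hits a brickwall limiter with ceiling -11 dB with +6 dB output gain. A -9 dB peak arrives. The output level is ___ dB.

-5 dB

A brickwall limiter is an ∞:1 compressor: any input above the ceiling is clamped to -11 dB.
Output gain then adds 6 dB: -11 + 6 = -5 dB.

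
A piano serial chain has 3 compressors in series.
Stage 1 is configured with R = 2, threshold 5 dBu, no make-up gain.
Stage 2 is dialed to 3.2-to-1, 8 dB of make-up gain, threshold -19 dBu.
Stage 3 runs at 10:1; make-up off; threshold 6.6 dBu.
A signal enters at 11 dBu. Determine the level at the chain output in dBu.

Stage 1: 11 dBu is 6 dB over 5 dBu; at 2:1 that becomes 3 dB over, giving 8 dBu.
Stage 2: overshoot 27 dB → 27/3.2 = 8.4375 dB → -10.5625 dBu; +8 dB make-up → -2.5625 dBu.
Stage 3: below threshold (-2.5625 ≤ 6.6); passes unchanged; output -2.5625 dBu.

-2.5625 dBu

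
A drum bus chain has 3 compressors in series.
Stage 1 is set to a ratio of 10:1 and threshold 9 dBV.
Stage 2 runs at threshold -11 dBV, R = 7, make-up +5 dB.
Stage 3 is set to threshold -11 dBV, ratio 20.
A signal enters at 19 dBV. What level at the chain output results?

-10.6 dBV

Stage 1: 19 dBV is 10 dB over 9 dBV; at 10:1 that becomes 1 dB over, giving 10 dBV.
Stage 2: 10 dBV is 21 dB over -11 dBV; at 7:1 that becomes 3 dB over, giving -8 dBV; +5 dB make-up → -3 dBV.
Stage 3: 8 dB above -11 dBV, reduced 20:1 to 0.4 dB above → -10.6 dBV.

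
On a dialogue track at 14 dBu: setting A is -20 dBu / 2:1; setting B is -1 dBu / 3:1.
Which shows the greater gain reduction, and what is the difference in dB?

A: overshoot 34 dB → output overshoot 17 dB → GR 17 dB.
B: overshoot 15 dB → output overshoot 5 dB → GR 10 dB.
Difference: 7 dB in favour of A.

A, by 7 dB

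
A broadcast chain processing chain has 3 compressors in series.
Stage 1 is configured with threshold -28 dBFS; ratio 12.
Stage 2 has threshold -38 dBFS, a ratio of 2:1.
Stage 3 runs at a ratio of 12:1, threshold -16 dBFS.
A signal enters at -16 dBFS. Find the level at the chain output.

Stage 1: overshoot 12 dB → 12/12 = 1 dB → -27 dBFS.
Stage 2: -27 dBFS is 11 dB over -38 dBFS; at 2:1 that becomes 5.5 dB over, giving -32.5 dBFS.
Stage 3: below threshold (-32.5 ≤ -16); passes unchanged; output -32.5 dBFS.

-32.5 dBFS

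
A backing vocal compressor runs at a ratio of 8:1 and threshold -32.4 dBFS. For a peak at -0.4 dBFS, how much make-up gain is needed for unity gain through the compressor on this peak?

28 dB

Without make-up, output = threshold + overshoot/8 = -32.4 + 4 = -28.4 dBFS.
Gap to target: 28 dB.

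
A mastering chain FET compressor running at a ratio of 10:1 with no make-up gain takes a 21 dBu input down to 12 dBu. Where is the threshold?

11 dBu

Gain reduction = 21 − 12 = 9 dB; output overshoot = GR / (R − 1) = 9 / 9 = 1 dB.
Threshold = output − output overshoot = 12 − 1 = 11 dBu.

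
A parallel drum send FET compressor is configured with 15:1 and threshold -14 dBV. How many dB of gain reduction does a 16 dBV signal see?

16 dBV exceeds the threshold by 30 dB.
After 15:1 compression the overshoot becomes 30/15 = 2 dB.
Gain reduction = 30 − 2 = 28 dB.

28 dB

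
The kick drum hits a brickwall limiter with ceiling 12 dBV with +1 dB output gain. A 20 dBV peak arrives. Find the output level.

A brickwall limiter is an ∞:1 compressor: any input above the ceiling is clamped to 12 dBV.
Output gain then adds 1 dB: 12 + 1 = 13 dBV.

13 dBV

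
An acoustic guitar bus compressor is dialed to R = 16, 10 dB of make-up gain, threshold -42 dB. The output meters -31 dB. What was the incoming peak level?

-26 dB

Remove make-up: -31 − 10 = -41 dB.
The compressed level sits -41 − (-42) = 1 dB over threshold.
Undo the ratio: input overshoot = 1 × 16 = 16 dB, giving input = -26 dB.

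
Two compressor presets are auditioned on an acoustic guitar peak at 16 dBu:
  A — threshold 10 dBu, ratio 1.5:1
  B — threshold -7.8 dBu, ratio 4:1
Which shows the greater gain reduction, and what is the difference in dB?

B, by 15.85 dB

A: GR = 6 − 6/1.5 = 2 dB.
B: GR = 23.8 − 23.8/4 = 17.85 dB.
B reduces 15.85 dB more.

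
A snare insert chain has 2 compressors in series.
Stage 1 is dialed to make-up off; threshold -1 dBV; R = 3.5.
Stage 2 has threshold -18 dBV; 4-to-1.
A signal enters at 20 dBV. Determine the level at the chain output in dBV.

-12.25 dBV

Stage 1: 21 dB above -1 dBV, reduced 3.5:1 to 6 dB above → 5 dBV.
Stage 2: 23 dB above -18 dBV, reduced 4:1 to 5.75 dB above → -12.25 dBV.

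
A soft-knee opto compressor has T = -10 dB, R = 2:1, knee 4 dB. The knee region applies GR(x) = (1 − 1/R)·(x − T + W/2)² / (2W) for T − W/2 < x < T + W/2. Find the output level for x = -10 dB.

-10.25 dB

x − T + W/2 = -10 − (-10) + 2 = 2.
GR = (1 − 1/2) × 2² / 8 = 0.5 × 4 / 8 = 0.25 dB.
Output = -10 − 0.25 = -10.25 dB.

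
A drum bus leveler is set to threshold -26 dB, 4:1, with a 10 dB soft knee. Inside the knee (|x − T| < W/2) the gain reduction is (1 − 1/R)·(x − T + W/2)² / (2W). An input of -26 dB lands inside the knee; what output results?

x − T + W/2 = -26 − (-26) + 5 = 5.
GR = (1 − 1/4) × 5² / 20 = 0.75 × 25 / 20 = 0.9375 dB.
Output = -26 − 0.9375 = -26.9375 dB.

-26.9375 dB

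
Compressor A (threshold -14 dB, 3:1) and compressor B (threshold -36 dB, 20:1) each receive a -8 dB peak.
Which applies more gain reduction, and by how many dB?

A: GR = 6 − 6/3 = 4 dB.
B: GR = 28 − 28/20 = 26.6 dB.
B reduces 22.6 dB more.

B, by 22.6 dB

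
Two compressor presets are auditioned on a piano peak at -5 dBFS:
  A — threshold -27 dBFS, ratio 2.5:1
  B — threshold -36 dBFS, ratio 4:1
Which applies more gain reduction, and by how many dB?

B, by 10.05 dB

A: overshoot 22 dB → output overshoot 8.8 dB → GR 13.2 dB.
B: overshoot 31 dB → output overshoot 7.75 dB → GR 23.25 dB.
B applies 10.05 dB more gain reduction.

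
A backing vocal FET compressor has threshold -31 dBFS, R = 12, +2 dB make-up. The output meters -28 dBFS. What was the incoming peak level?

Before make-up, the level was -28 − 2 = -30 dBFS.
The compressed level sits -30 − (-31) = 1 dB over threshold.
Before 12:1 compression the overshoot was 1 × 12 = 12 dB, so input = -31 + 12 = -19 dBFS.

-19 dBFS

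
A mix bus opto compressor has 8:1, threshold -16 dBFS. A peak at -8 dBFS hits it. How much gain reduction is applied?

7 dB

-8 dBFS exceeds the threshold by 8 dB.
After 8:1 compression the overshoot becomes 8/8 = 1 dB.
So the signal is attenuated by 8 − 1 = 7 dB.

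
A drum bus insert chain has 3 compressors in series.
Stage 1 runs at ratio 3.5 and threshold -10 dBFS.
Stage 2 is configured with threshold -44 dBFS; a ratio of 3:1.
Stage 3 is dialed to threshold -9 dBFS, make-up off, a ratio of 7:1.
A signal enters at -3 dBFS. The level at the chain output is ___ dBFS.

-32 dBFS

Stage 1: 7 dB above -10 dBFS, reduced 3.5:1 to 2 dB above → -8 dBFS.
Stage 2: 36 dB above -44 dBFS, reduced 3:1 to 12 dB above → -32 dBFS.
Stage 3: below threshold (-32 ≤ -9); passes unchanged; output -32 dBFS.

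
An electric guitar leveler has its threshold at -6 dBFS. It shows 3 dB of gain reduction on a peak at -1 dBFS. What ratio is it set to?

Input overshoot = -1 − (-6) = 5 dB.
Output overshoot = 5 − 3 = 2 dB.
Ratio = input overshoot / output overshoot = 5 / 2 = 2.5.

2.5:1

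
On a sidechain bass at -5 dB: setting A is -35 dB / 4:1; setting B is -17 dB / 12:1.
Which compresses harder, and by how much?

A: GR = 30 − 30/4 = 22.5 dB.
B: GR = 12 − 12/12 = 11 dB.
A reduces 11.5 dB more.

A, by 11.5 dB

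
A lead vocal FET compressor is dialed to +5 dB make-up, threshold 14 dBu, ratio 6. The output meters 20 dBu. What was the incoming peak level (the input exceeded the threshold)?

20 dBu

Remove make-up: 20 − 5 = 15 dBu.
Post-compression overshoot = 15 − 14 = 1 dB.
Before 6:1 compression the overshoot was 1 × 6 = 6 dB, so input = 14 + 6 = 20 dBu.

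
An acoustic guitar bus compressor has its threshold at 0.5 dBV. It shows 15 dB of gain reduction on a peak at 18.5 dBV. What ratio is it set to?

6:1

Input overshoot = 18.5 − 0.5 = 18 dB.
Output overshoot = 18 − 15 = 3 dB.
Ratio = input overshoot / output overshoot = 18 / 3 = 6.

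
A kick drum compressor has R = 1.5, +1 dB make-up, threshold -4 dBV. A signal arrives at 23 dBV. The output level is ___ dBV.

15 dBV

23 dBV sits 27 dB over threshold.
The 27 dB excess becomes 18 dB after 1.5:1 reduction.
So the level is -4 + 18 = 14 dBV; make-up adds 1 dB, giving 15 dBV.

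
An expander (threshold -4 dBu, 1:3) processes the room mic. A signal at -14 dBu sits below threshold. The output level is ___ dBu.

-34 dBu

Undershoot = (-4) − (-14) = 10 dB.
At 1:3, that expands to 30 dB under threshold.
Output = -4 − 30 = -34 dBu.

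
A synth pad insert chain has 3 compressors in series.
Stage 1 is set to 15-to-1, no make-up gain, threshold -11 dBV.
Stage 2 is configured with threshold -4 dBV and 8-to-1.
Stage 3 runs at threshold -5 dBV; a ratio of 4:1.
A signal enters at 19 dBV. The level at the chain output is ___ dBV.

-9 dBV

Stage 1: overshoot 30 dB → 30/15 = 2 dB → -9 dBV.
Stage 2: -9 dBV is at or below the -4 dBV threshold — no compression; output -9 dBV.
Stage 3: -9 dBV is at or below the -5 dBV threshold — no compression; output -9 dBV.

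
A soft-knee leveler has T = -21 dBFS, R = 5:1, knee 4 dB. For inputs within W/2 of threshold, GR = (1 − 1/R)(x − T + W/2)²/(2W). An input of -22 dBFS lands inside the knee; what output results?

-22.1 dBFS

x − T + W/2 = -22 − (-21) + 2 = 1.
GR = (1 − 1/5) × 1² / 8 = 0.8 × 1 / 8 = 0.1 dB.
Output = -22 − 0.1 = -22.1 dBFS.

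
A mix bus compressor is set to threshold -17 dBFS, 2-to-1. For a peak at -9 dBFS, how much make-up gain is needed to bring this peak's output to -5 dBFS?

The peak compresses to -17 + 8/2 = -13 dBFS.
To reach -5 dBFS requires -5 − (-13) = 8 dB of make-up.

8 dB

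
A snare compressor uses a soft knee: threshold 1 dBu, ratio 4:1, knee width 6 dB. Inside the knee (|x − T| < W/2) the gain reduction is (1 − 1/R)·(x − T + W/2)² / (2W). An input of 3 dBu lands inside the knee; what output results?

x − T + W/2 = 3 − 1 + 3 = 5.
GR = (1 − 1/4) × 5² / 12 = 0.75 × 25 / 12 = 1.5625 dB.
Output = 3 − 1.5625 = 1.4375 dBu.

1.4375 dBu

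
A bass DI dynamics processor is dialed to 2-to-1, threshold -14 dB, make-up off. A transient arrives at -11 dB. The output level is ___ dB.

-12.5 dB

-11 dB sits 3 dB over threshold.
The 3 dB excess becomes 1.5 dB after 2:1 reduction.
Output = -14 + 1.5 = -12.5 dB.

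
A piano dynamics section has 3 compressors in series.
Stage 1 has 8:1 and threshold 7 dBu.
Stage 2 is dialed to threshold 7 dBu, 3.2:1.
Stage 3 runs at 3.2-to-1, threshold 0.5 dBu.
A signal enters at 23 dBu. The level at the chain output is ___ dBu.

2.726562 dBu

Stage 1: overshoot 16 dB → 16/8 = 2 dB → 9 dBu.
Stage 2: 2 dB above 7 dBu, reduced 3.2:1 to 0.625 dB above → 7.625 dBu.
Stage 3: 7.625 dBu is 7.125 dB over 0.5 dBu; at 3.2:1 that becomes 2.226562 dB over, giving 2.726562 dBu.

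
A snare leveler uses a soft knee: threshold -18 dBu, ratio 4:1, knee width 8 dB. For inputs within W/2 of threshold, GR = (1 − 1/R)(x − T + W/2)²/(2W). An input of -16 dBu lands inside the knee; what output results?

x − T + W/2 = -16 − (-18) + 4 = 6.
GR = (1 − 1/4) × 6² / 16 = 0.75 × 36 / 16 = 1.6875 dB.
Output = -16 − 1.6875 = -17.6875 dBu.

-17.6875 dBu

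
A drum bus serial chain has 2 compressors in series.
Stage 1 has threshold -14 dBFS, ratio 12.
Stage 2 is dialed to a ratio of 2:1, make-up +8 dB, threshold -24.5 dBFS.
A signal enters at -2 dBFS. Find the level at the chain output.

-10.75 dBFS

Stage 1: -2 dBFS is 12 dB over -14 dBFS; at 12:1 that becomes 1 dB over, giving -13 dBFS.
Stage 2: 11.5 dB above -24.5 dBFS, reduced 2:1 to 5.75 dB above → -18.75 dBFS; +8 dB make-up → -10.75 dBFS.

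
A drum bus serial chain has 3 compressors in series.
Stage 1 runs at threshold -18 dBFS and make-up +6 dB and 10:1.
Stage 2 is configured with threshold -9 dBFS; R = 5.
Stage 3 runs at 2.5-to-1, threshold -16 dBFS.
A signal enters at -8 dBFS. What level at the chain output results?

-14 dBFS

Stage 1: overshoot 10 dB → 10/10 = 1 dB → -17 dBFS; +6 dB make-up → -11 dBFS.
Stage 2: -11 dBFS ≤ -9 dBFS, so stage 2 doesn't engage; output -11 dBFS.
Stage 3: 5 dB above -16 dBFS, reduced 2.5:1 to 2 dB above → -14 dBFS.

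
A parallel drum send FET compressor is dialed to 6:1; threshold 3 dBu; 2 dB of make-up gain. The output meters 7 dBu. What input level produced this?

15 dBu

Remove make-up: 7 − 2 = 5 dBu.
Post-compression overshoot = 5 − 3 = 2 dB.
Undo the ratio: input overshoot = 2 × 6 = 12 dB, giving input = 15 dBu.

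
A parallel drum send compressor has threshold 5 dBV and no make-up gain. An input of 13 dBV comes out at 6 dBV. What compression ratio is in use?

8:1

Input overshoot = 13 − 5 = 8 dB; output overshoot = 6 − 5 = 1 dB.
Ratio = 8 / 1 = 8.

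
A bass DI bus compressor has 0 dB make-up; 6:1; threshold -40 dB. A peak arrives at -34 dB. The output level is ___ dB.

The input is 6 dB above the -40 dB threshold.
At 6:1 the overshoot is divided by 6, leaving 1 dB above threshold.
So the level is -40 + 1 = -39 dB.

-39 dB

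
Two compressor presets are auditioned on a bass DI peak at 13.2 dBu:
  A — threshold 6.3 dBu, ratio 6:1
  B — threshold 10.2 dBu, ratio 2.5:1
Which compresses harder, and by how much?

A: GR = 6.9 − 6.9/6 = 5.75 dB.
B: GR = 3 − 3/2.5 = 1.8 dB.
A reduces 3.95 dB more.

A, by 3.95 dB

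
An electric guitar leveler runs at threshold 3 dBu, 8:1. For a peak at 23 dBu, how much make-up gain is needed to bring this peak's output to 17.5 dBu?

Overshoot 20 dB → 20/8 = 2.5 dB after compression, so the compressed level is 3 + 2.5 = 5.5 dBu.
Make-up = target − compressed = 17.5 − 5.5 = 12 dB.

12 dB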